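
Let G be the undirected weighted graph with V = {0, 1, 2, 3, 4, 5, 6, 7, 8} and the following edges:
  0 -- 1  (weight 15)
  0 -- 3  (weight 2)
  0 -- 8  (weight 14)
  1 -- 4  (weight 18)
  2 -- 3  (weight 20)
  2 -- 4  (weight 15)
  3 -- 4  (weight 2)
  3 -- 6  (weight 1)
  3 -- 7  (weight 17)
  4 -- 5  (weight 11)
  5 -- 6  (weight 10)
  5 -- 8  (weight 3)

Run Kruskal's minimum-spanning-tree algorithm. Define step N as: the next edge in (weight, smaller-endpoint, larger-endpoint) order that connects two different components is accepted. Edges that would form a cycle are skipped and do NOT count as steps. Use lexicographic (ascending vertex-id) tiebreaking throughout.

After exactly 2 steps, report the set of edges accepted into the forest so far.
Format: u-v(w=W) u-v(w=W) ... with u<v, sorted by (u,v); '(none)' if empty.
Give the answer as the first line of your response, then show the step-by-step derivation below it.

0-3(w=2) 3-6(w=1)

step 1: add edge 3-6 (w=1); MST = {3-6(w=1)}
step 2: add edge 0-3 (w=2); MST = {0-3(w=2) 3-6(w=1)}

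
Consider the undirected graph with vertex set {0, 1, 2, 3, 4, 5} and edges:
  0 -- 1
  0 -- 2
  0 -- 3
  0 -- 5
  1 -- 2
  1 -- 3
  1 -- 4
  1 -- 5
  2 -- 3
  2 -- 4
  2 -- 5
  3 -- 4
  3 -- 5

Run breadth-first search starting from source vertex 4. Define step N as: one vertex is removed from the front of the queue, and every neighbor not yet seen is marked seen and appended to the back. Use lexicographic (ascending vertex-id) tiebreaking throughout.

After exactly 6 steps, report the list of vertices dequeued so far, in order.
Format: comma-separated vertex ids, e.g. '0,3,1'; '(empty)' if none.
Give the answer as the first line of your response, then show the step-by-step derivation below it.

4,1,2,3,0,5

step 1: dequeue 4; queue=[1,2,3]; order=4
step 2: dequeue 1; queue=[2,3,0,5]; order=4,1
step 3: dequeue 2; queue=[3,0,5]; order=4,1,2
step 4: dequeue 3; queue=[0,5]; order=4,1,2,3
step 5: dequeue 0; queue=[5]; order=4,1,2,3,0
step 6: dequeue 5; queue=[(empty)]; order=4,1,2,3,0,5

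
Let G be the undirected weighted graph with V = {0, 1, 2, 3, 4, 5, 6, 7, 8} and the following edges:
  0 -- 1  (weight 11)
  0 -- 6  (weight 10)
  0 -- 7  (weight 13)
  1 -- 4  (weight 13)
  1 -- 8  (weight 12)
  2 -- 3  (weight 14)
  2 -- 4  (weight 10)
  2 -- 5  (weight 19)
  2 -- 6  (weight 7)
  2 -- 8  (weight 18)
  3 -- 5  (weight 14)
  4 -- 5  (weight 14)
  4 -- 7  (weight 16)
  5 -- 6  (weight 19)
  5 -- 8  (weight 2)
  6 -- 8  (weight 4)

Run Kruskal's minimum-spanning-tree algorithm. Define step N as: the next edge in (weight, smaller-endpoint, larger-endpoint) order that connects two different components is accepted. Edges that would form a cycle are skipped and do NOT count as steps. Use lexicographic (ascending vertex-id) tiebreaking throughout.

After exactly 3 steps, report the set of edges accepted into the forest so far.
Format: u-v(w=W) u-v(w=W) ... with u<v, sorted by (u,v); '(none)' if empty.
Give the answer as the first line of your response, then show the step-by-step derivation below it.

2-6(w=7) 5-8(w=2) 6-8(w=4)

step 1: add edge 5-8 (w=2); MST = {5-8(w=2)}
step 2: add edge 6-8 (w=4); MST = {5-8(w=2) 6-8(w=4)}
step 3: add edge 2-6 (w=7); MST = {2-6(w=7) 5-8(w=2) 6-8(w=4)}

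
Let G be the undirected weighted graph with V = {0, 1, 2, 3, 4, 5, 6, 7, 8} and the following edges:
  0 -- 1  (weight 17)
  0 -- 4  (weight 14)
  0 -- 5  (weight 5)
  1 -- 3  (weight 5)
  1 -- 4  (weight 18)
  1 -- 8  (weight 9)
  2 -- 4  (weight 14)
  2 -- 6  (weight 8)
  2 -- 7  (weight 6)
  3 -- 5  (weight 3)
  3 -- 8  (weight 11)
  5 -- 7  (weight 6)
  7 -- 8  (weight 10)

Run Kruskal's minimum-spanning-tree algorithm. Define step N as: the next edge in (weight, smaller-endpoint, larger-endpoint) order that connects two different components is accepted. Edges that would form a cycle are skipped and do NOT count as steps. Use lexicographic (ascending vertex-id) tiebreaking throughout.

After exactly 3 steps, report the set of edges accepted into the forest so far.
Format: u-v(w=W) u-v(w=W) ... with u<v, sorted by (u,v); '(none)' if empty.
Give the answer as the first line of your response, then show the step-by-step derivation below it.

0-5(w=5) 1-3(w=5) 3-5(w=3)

step 1: add edge 3-5 (w=3); MST = {3-5(w=3)}
step 2: add edge 0-5 (w=5); MST = {0-5(w=5) 3-5(w=3)}
step 3: add edge 1-3 (w=5); MST = {0-5(w=5) 1-3(w=5) 3-5(w=3)}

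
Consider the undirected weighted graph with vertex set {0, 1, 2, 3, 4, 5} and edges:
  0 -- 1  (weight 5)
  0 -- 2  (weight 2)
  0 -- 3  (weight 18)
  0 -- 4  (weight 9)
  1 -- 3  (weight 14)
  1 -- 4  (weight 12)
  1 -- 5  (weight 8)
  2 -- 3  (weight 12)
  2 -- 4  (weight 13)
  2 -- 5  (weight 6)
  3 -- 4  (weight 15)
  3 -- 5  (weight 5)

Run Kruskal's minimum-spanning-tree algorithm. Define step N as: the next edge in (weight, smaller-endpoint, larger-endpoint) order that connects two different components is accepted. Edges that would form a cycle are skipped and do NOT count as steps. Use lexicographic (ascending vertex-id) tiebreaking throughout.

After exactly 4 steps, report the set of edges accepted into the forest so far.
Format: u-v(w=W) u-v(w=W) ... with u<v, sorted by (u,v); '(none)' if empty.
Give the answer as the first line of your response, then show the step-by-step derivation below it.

0-1(w=5) 0-2(w=2) 2-5(w=6) 3-5(w=5)

step 1: add edge 0-2 (w=2); MST = {0-2(w=2)}
step 2: add edge 0-1 (w=5); MST = {0-1(w=5) 0-2(w=2)}
step 3: add edge 3-5 (w=5); MST = {0-1(w=5) 0-2(w=2) 3-5(w=5)}
step 4: add edge 2-5 (w=6); MST = {0-1(w=5) 0-2(w=2) 2-5(w=6) 3-5(w=5)}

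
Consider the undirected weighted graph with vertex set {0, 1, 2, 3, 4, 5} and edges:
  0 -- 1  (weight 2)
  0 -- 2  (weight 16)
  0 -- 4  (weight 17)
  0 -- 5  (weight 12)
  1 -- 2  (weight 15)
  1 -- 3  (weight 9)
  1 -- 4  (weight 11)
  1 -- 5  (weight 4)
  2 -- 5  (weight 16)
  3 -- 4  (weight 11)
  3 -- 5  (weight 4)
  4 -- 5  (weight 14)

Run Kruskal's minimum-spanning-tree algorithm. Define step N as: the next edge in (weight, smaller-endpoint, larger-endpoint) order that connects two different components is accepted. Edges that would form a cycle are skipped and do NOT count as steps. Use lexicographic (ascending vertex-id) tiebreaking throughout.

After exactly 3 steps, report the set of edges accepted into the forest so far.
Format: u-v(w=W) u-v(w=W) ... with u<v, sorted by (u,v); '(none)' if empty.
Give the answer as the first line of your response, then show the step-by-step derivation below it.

0-1(w=2) 1-5(w=4) 3-5(w=4)

step 1: add edge 0-1 (w=2); MST = {0-1(w=2)}
step 2: add edge 1-5 (w=4); MST = {0-1(w=2) 1-5(w=4)}
step 3: add edge 3-5 (w=4); MST = {0-1(w=2) 1-5(w=4) 3-5(w=4)}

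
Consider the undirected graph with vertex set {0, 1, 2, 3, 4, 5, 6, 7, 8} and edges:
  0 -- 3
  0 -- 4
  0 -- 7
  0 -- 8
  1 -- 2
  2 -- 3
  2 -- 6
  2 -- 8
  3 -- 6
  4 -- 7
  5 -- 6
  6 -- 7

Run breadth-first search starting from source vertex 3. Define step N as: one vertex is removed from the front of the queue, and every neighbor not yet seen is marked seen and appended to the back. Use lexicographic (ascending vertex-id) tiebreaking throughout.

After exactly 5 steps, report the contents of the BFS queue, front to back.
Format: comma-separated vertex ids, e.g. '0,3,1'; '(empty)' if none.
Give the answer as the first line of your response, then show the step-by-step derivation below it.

7,8,1,5

step 1: dequeue 3; queue=[0,2,6]; order=3
step 2: dequeue 0; queue=[2,6,4,7,8]; order=3,0
step 3: dequeue 2; queue=[6,4,7,8,1]; order=3,0,2
step 4: dequeue 6; queue=[4,7,8,1,5]; order=3,0,2,6
step 5: dequeue 4; queue=[7,8,1,5]; order=3,0,2,6,4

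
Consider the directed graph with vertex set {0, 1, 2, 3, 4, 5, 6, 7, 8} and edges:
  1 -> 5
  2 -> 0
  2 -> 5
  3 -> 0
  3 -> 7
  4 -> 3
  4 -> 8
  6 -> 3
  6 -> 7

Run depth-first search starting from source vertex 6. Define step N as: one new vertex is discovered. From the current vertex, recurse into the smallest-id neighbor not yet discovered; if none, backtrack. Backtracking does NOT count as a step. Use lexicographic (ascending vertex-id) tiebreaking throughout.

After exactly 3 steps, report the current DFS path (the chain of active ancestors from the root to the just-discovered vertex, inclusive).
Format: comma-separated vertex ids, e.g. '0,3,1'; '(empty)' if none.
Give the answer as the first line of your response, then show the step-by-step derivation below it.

6,3,0

step 1: discover 6; path=6; order=6
step 2: discover 3; path=6>3; order=6,3
step 3: discover 0; path=6>3>0; order=6,3,0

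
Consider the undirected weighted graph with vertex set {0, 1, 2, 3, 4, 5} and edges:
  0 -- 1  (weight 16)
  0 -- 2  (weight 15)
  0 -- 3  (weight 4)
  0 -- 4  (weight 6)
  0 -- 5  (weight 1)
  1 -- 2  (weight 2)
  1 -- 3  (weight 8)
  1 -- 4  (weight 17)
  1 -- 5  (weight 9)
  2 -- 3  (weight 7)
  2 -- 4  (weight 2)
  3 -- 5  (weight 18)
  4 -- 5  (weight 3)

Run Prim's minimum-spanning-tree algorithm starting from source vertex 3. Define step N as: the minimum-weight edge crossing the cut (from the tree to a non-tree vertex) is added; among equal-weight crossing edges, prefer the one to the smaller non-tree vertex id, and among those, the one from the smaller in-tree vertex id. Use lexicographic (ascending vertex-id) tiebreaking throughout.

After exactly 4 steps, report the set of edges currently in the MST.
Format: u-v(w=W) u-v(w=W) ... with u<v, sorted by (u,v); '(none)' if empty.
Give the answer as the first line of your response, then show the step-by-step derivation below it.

0-3(w=4) 0-5(w=1) 2-4(w=2) 4-5(w=3)

step 1: add edge 0-3 (w=4); MST = {0-3(w=4)}
step 2: add edge 0-5 (w=1); MST = {0-3(w=4) 0-5(w=1)}
step 3: add edge 4-5 (w=3); MST = {0-3(w=4) 0-5(w=1) 4-5(w=3)}
step 4: add edge 2-4 (w=2); MST = {0-3(w=4) 0-5(w=1) 2-4(w=2) 4-5(w=3)}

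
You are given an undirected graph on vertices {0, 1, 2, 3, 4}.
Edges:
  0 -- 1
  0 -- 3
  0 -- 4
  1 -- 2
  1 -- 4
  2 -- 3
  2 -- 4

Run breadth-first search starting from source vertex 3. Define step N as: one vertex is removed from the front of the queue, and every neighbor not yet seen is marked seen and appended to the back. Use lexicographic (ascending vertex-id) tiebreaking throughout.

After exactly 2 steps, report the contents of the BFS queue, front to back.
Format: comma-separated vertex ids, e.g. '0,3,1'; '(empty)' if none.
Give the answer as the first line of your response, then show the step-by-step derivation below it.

2,1,4

step 1: dequeue 3; queue=[0,2]; order=3
step 2: dequeue 0; queue=[2,1,4]; order=3,0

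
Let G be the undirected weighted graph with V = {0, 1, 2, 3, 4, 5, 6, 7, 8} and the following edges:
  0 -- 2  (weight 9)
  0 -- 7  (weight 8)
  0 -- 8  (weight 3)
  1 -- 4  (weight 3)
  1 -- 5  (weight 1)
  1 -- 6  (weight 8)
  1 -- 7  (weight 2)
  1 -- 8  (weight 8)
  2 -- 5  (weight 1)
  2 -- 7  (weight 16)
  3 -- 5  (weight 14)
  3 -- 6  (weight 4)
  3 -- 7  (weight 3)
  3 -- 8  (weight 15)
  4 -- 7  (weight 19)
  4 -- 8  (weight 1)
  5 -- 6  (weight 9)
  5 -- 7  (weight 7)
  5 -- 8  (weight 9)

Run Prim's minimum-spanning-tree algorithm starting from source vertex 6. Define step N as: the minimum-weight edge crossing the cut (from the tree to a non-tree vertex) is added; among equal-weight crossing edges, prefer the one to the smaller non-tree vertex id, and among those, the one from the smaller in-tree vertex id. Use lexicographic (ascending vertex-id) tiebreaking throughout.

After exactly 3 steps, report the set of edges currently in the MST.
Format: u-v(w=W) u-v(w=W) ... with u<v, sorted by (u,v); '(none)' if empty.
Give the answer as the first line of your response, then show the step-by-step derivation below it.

1-7(w=2) 3-6(w=4) 3-7(w=3)

step 1: add edge 3-6 (w=4); MST = {3-6(w=4)}
step 2: add edge 3-7 (w=3); MST = {3-6(w=4) 3-7(w=3)}
step 3: add edge 1-7 (w=2); MST = {1-7(w=2) 3-6(w=4) 3-7(w=3)}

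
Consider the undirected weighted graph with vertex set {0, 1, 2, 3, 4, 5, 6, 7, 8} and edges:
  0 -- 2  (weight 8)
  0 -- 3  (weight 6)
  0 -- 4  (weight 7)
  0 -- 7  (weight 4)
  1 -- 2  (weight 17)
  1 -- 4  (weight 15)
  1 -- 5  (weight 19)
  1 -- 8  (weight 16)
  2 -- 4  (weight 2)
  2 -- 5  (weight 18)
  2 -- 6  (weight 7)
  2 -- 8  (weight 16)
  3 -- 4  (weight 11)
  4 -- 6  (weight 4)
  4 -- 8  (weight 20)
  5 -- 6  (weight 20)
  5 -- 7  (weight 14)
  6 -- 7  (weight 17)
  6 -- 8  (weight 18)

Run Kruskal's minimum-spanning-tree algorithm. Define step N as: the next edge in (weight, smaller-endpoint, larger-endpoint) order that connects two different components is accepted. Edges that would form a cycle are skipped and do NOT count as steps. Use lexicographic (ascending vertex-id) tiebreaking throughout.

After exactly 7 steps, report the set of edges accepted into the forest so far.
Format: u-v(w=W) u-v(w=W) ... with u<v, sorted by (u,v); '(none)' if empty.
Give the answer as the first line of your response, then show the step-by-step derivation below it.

0-3(w=6) 0-4(w=7) 0-7(w=4) 1-4(w=15) 2-4(w=2) 4-6(w=4) 5-7(w=14)

step 1: add edge 2-4 (w=2); MST = {2-4(w=2)}
step 2: add edge 0-7 (w=4); MST = {0-7(w=4) 2-4(w=2)}
step 3: add edge 4-6 (w=4); MST = {0-7(w=4) 2-4(w=2) 4-6(w=4)}
step 4: add edge 0-3 (w=6); MST = {0-3(w=6) 0-7(w=4) 2-4(w=2) 4-6(w=4)}
step 5: add edge 0-4 (w=7); MST = {0-3(w=6) 0-4(w=7) 0-7(w=4) 2-4(w=2) 4-6(w=4)}
step 6: add edge 5-7 (w=14); MST = {0-3(w=6) 0-4(w=7) 0-7(w=4) 2-4(w=2) 4-6(w=4) 5-7(w=14)}
step 7: add edge 1-4 (w=15); MST = {0-3(w=6) 0-4(w=7) 0-7(w=4) 1-4(w=15) 2-4(w=2) 4-6(w=4) 5-7(w=14)}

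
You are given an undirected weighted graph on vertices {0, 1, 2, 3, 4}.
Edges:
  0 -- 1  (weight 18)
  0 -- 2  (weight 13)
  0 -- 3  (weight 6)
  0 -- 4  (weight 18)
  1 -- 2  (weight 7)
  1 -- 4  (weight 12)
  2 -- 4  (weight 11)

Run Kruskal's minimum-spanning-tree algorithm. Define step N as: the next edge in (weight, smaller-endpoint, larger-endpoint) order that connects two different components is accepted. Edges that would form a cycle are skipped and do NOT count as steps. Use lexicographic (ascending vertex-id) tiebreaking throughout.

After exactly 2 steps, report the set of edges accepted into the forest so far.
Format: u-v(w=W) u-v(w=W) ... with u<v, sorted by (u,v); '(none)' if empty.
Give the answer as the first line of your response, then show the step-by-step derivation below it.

0-3(w=6) 1-2(w=7)

step 1: add edge 0-3 (w=6); MST = {0-3(w=6)}
step 2: add edge 1-2 (w=7); MST = {0-3(w=6) 1-2(w=7)}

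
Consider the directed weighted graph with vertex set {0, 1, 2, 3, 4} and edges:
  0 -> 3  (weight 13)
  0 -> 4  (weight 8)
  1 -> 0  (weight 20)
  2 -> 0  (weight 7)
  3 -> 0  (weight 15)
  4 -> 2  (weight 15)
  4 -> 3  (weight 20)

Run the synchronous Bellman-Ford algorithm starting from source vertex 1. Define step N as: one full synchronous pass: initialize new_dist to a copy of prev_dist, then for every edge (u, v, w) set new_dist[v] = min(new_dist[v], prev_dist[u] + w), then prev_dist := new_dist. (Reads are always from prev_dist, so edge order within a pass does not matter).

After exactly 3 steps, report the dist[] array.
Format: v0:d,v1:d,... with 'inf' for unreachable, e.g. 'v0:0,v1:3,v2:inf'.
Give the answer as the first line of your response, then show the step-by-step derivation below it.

v0:20,v1:0,v2:43,v3:33,v4:28

step 1: dist = v0:20,v1:0,v2:inf,v3:inf,v4:inf
step 2: dist = v0:20,v1:0,v2:inf,v3:33,v4:28
step 3: dist = v0:20,v1:0,v2:43,v3:33,v4:28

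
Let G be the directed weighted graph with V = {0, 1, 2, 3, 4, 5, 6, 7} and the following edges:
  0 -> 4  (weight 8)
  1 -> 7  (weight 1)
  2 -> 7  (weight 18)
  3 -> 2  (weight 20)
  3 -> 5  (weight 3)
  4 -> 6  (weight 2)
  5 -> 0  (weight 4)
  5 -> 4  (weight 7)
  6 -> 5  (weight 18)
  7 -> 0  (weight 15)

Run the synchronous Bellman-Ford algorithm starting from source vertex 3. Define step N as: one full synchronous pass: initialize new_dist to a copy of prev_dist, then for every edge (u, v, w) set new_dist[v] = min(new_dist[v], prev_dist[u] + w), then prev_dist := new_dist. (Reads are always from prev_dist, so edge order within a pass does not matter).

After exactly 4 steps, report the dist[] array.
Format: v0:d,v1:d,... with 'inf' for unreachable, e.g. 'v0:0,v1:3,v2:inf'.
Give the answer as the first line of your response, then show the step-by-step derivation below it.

v0:7,v1:inf,v2:20,v3:0,v4:10,v5:3,v6:12,v7:38

step 1: dist = v0:inf,v1:inf,v2:20,v3:0,v4:inf,v5:3,v6:inf,v7:inf
step 2: dist = v0:7,v1:inf,v2:20,v3:0,v4:10,v5:3,v6:inf,v7:38
step 3: dist = v0:7,v1:inf,v2:20,v3:0,v4:10,v5:3,v6:12,v7:38
step 4: dist = v0:7,v1:inf,v2:20,v3:0,v4:10,v5:3,v6:12,v7:38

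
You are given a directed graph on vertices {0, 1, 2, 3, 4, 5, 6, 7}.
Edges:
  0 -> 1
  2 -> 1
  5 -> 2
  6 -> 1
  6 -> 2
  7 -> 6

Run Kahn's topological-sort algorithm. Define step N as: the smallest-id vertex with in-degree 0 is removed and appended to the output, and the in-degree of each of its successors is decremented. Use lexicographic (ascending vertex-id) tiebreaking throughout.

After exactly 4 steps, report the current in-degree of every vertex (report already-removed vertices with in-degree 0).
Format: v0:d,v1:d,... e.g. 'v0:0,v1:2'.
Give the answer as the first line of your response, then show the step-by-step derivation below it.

v0:0,v1:2,v2:1,v3:0,v4:0,v5:0,v6:1,v7:0

step 1: output 0; order=[0]; indeg=(0,2,2,0,0,0,1,0)
step 2: output 3; order=[0,3]; indeg=(0,2,2,0,0,0,1,0)
step 3: output 4; order=[0,3,4]; indeg=(0,2,2,0,0,0,1,0)
step 4: output 5; order=[0,3,4,5]; indeg=(0,2,1,0,0,0,1,0)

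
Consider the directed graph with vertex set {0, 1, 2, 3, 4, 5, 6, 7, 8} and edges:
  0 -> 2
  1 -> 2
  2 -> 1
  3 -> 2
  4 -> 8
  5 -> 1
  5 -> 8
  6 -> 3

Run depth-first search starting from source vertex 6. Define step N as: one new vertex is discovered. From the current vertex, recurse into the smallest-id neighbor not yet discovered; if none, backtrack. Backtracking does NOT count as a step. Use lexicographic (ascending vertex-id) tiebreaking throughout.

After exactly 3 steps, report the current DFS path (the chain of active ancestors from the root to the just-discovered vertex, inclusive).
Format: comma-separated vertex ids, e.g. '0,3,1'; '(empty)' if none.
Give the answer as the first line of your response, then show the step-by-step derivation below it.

6,3,2

step 1: discover 6; path=6; order=6
step 2: discover 3; path=6>3; order=6,3
step 3: discover 2; path=6>3>2; order=6,3,2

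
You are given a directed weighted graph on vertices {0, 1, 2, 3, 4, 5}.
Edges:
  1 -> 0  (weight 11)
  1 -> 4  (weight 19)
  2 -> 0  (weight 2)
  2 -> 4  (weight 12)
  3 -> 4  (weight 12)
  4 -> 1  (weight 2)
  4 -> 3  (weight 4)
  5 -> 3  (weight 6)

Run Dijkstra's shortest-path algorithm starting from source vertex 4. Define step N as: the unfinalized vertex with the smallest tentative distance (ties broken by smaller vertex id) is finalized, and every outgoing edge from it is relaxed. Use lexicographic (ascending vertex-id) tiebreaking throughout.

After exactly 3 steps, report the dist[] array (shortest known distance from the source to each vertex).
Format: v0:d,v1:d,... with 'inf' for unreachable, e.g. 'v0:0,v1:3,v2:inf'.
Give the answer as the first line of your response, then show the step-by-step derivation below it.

v0:13,v1:2,v2:inf,v3:4,v4:0,v5:inf

step 1: dist = v0:inf,v1:2,v2:inf,v3:4,v4:0,v5:inf
step 2: dist = v0:13,v1:2,v2:inf,v3:4,v4:0,v5:inf
step 3: dist = v0:13,v1:2,v2:inf,v3:4,v4:0,v5:inf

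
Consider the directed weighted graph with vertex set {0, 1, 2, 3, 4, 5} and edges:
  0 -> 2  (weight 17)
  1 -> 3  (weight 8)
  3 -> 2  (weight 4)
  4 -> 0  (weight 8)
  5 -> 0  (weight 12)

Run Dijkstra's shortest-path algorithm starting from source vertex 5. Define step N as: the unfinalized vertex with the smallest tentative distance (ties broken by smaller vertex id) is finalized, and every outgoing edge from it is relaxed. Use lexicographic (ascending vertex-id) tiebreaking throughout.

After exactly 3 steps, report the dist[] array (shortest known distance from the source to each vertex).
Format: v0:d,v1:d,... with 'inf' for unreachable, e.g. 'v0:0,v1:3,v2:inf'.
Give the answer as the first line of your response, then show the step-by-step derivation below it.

v0:12,v1:inf,v2:29,v3:inf,v4:inf,v5:0

step 1: dist = v0:12,v1:inf,v2:inf,v3:inf,v4:inf,v5:0
step 2: dist = v0:12,v1:inf,v2:29,v3:inf,v4:inf,v5:0
step 3: dist = v0:12,v1:inf,v2:29,v3:inf,v4:inf,v5:0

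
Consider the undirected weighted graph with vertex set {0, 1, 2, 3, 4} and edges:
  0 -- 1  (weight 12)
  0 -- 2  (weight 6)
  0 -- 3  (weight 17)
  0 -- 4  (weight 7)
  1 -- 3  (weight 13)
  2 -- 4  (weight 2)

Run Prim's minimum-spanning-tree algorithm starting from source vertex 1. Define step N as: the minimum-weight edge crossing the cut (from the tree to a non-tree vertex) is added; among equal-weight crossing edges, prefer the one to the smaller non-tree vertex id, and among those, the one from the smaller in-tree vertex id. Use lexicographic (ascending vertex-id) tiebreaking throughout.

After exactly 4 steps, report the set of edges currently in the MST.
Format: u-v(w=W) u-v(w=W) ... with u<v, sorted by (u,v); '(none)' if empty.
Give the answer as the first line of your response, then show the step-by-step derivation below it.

0-1(w=12) 0-2(w=6) 1-3(w=13) 2-4(w=2)

step 1: add edge 0-1 (w=12); MST = {0-1(w=12)}
step 2: add edge 0-2 (w=6); MST = {0-1(w=12) 0-2(w=6)}
step 3: add edge 2-4 (w=2); MST = {0-1(w=12) 0-2(w=6) 2-4(w=2)}
step 4: add edge 1-3 (w=13); MST = {0-1(w=12) 0-2(w=6) 1-3(w=13) 2-4(w=2)}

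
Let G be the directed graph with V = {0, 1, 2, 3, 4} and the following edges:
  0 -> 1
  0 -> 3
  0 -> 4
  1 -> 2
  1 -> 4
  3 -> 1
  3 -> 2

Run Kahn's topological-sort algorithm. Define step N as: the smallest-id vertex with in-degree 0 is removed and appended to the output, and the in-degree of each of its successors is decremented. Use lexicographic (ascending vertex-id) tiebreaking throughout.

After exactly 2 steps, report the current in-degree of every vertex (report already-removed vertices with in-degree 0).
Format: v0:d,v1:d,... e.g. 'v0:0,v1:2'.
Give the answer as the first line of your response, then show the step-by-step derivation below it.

v0:0,v1:0,v2:1,v3:0,v4:1

step 1: output 0; order=[0]; indeg=(0,1,2,0,1)
step 2: output 3; order=[0,3]; indeg=(0,0,1,0,1)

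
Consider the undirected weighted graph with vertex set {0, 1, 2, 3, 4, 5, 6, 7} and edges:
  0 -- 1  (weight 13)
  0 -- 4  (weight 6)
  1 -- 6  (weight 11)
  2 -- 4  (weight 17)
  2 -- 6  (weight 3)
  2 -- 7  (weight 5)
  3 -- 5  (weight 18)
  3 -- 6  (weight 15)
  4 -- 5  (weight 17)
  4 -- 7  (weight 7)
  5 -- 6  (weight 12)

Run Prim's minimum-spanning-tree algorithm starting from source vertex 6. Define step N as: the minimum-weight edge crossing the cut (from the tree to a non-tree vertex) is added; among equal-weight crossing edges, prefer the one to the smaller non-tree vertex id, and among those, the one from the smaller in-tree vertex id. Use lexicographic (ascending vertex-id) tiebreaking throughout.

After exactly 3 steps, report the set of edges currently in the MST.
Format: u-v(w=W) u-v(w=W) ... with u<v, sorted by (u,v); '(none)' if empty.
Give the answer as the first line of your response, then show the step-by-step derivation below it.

2-6(w=3) 2-7(w=5) 4-7(w=7)

step 1: add edge 2-6 (w=3); MST = {2-6(w=3)}
step 2: add edge 2-7 (w=5); MST = {2-6(w=3) 2-7(w=5)}
step 3: add edge 4-7 (w=7); MST = {2-6(w=3) 2-7(w=5) 4-7(w=7)}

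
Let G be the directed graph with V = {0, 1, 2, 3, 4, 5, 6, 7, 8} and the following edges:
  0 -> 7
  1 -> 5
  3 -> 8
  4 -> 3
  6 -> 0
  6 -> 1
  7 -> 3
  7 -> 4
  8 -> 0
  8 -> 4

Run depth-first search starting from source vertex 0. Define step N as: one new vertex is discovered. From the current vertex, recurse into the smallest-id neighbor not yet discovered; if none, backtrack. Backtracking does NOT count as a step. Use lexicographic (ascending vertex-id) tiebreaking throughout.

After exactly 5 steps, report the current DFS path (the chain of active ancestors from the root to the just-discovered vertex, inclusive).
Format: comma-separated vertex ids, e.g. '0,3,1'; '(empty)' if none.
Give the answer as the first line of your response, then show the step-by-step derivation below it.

0,7,3,8,4

step 1: discover 0; path=0; order=0
step 2: discover 7; path=0>7; order=0,7
step 3: discover 3; path=0>7>3; order=0,7,3
step 4: discover 8; path=0>7>3>8; order=0,7,3,8
step 5: discover 4; path=0>7>3>8>4; order=0,7,3,8,4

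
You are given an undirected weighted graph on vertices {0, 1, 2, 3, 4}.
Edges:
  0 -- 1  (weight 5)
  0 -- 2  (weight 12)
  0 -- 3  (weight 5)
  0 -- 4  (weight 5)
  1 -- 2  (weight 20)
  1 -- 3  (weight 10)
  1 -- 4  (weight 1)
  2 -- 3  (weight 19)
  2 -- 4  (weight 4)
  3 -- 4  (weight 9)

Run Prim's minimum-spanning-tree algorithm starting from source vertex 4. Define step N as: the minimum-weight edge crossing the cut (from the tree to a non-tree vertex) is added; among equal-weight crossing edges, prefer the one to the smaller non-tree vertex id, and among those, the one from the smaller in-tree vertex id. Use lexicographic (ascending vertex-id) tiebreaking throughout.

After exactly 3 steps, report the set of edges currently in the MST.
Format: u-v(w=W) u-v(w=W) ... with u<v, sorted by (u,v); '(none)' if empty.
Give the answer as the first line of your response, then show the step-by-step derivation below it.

0-1(w=5) 1-4(w=1) 2-4(w=4)

step 1: add edge 1-4 (w=1); MST = {1-4(w=1)}
step 2: add edge 2-4 (w=4); MST = {1-4(w=1) 2-4(w=4)}
step 3: add edge 0-1 (w=5); MST = {0-1(w=5) 1-4(w=1) 2-4(w=4)}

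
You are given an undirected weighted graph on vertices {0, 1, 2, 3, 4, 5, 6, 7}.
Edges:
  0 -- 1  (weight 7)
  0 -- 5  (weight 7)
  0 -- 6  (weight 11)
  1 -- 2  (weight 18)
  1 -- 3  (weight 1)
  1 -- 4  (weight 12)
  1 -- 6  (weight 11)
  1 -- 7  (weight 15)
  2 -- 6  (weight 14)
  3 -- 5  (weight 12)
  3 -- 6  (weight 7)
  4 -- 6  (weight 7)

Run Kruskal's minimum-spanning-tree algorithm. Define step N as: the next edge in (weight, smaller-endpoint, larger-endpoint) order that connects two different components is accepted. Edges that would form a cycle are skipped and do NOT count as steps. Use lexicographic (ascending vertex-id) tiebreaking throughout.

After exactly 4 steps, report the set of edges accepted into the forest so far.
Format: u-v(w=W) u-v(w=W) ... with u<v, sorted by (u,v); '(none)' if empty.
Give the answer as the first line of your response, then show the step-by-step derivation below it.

0-1(w=7) 0-5(w=7) 1-3(w=1) 3-6(w=7)

step 1: add edge 1-3 (w=1); MST = {1-3(w=1)}
step 2: add edge 0-1 (w=7); MST = {0-1(w=7) 1-3(w=1)}
step 3: add edge 0-5 (w=7); MST = {0-1(w=7) 0-5(w=7) 1-3(w=1)}
step 4: add edge 3-6 (w=7); MST = {0-1(w=7) 0-5(w=7) 1-3(w=1) 3-6(w=7)}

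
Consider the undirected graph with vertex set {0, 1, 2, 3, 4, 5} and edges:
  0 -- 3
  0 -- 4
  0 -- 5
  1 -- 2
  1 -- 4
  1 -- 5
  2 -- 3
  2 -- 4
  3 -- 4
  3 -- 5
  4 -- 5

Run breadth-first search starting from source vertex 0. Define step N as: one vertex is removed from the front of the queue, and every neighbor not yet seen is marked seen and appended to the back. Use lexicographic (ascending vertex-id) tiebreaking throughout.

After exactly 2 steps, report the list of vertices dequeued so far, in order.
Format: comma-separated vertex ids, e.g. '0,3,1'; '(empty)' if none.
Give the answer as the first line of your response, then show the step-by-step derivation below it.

0,3

step 1: dequeue 0; queue=[3,4,5]; order=0
step 2: dequeue 3; queue=[4,5,2]; order=0,3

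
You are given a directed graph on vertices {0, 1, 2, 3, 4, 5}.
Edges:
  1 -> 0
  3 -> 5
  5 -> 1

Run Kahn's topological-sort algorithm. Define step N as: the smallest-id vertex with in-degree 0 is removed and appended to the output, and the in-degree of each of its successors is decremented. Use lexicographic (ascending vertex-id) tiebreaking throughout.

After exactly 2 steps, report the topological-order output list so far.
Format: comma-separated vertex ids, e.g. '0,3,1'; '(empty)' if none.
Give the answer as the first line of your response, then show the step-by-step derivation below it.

2,3

step 1: output 2; order=[2]; indeg=(1,1,0,0,0,1)
step 2: output 3; order=[2,3]; indeg=(1,1,0,0,0,0)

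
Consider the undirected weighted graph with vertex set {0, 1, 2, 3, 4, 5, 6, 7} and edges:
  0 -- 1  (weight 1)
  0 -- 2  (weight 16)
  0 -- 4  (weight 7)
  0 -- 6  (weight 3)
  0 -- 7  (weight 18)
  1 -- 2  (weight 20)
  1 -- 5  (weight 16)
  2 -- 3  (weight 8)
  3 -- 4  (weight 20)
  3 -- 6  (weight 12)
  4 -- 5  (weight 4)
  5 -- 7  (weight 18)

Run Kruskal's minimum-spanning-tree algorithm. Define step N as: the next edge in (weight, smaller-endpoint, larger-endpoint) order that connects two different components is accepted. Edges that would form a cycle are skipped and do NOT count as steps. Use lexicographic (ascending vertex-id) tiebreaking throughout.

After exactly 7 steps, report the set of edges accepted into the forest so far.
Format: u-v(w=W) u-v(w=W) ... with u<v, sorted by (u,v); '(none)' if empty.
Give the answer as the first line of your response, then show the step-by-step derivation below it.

0-1(w=1) 0-4(w=7) 0-6(w=3) 0-7(w=18) 2-3(w=8) 3-6(w=12) 4-5(w=4)

step 1: add edge 0-1 (w=1); MST = {0-1(w=1)}
step 2: add edge 0-6 (w=3); MST = {0-1(w=1) 0-6(w=3)}
step 3: add edge 4-5 (w=4); MST = {0-1(w=1) 0-6(w=3) 4-5(w=4)}
step 4: add edge 0-4 (w=7); MST = {0-1(w=1) 0-4(w=7) 0-6(w=3) 4-5(w=4)}
step 5: add edge 2-3 (w=8); MST = {0-1(w=1) 0-4(w=7) 0-6(w=3) 2-3(w=8) 4-5(w=4)}
step 6: add edge 3-6 (w=12); MST = {0-1(w=1) 0-4(w=7) 0-6(w=3) 2-3(w=8) 3-6(w=12) 4-5(w=4)}
step 7: add edge 0-7 (w=18); MST = {0-1(w=1) 0-4(w=7) 0-6(w=3) 0-7(w=18) 2-3(w=8) 3-6(w=12) 4-5(w=4)}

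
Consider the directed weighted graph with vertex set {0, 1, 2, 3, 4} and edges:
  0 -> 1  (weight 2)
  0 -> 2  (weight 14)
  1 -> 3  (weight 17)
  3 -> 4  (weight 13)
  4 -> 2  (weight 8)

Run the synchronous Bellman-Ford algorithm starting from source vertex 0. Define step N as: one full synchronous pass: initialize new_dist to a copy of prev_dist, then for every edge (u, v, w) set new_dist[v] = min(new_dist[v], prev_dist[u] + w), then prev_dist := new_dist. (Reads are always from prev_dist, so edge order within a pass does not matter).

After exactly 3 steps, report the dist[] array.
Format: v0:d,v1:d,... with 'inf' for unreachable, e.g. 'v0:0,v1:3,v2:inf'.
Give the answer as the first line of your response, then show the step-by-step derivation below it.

v0:0,v1:2,v2:14,v3:19,v4:32

step 1: dist = v0:0,v1:2,v2:14,v3:inf,v4:inf
step 2: dist = v0:0,v1:2,v2:14,v3:19,v4:inf
step 3: dist = v0:0,v1:2,v2:14,v3:19,v4:32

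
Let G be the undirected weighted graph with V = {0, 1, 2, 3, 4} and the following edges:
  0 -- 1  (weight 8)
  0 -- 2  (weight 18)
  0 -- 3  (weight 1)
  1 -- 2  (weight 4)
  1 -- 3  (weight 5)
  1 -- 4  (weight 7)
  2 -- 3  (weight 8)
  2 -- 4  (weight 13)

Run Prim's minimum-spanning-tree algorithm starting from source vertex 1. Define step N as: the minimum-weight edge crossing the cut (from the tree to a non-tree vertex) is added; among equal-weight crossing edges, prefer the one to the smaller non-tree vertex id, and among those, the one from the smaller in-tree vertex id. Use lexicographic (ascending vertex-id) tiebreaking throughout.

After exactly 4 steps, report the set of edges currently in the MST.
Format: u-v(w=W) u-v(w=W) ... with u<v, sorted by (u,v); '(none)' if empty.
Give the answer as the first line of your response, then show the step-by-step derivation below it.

0-3(w=1) 1-2(w=4) 1-3(w=5) 1-4(w=7)

step 1: add edge 1-2 (w=4); MST = {1-2(w=4)}
step 2: add edge 1-3 (w=5); MST = {1-2(w=4) 1-3(w=5)}
step 3: add edge 0-3 (w=1); MST = {0-3(w=1) 1-2(w=4) 1-3(w=5)}
step 4: add edge 1-4 (w=7); MST = {0-3(w=1) 1-2(w=4) 1-3(w=5) 1-4(w=7)}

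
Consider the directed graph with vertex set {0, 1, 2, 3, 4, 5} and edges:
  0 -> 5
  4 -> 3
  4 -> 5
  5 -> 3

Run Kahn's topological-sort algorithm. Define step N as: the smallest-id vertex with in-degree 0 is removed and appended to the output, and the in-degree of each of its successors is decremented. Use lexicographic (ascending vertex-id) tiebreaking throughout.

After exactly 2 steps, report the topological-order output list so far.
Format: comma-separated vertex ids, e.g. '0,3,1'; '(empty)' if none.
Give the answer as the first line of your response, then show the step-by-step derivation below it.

0,1

step 1: output 0; order=[0]; indeg=(0,0,0,2,0,1)
step 2: output 1; order=[0,1]; indeg=(0,0,0,2,0,1)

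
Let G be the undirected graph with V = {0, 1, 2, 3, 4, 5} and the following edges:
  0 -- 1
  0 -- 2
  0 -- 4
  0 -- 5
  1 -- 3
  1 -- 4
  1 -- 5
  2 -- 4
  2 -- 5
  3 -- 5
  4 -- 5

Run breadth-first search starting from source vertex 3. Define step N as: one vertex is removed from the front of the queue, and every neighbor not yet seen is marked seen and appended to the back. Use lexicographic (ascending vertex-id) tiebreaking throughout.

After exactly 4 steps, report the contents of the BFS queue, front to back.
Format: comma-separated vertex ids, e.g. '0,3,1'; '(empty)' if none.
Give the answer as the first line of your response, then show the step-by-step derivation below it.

4,2

step 1: dequeue 3; queue=[1,5]; order=3
step 2: dequeue 1; queue=[5,0,4]; order=3,1
step 3: dequeue 5; queue=[0,4,2]; order=3,1,5
step 4: dequeue 0; queue=[4,2]; order=3,1,5,0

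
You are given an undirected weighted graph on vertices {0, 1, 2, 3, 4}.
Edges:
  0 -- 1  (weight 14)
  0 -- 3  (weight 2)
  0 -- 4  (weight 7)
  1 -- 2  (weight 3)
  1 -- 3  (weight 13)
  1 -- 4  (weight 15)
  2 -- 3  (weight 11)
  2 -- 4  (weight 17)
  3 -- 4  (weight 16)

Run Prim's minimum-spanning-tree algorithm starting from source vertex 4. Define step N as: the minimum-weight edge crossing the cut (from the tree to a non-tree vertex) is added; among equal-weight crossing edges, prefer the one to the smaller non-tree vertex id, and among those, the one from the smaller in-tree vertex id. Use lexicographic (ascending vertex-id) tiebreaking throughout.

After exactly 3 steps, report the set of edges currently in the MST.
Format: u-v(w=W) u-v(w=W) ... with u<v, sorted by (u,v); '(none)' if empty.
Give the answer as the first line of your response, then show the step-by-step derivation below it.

0-3(w=2) 0-4(w=7) 2-3(w=11)

step 1: add edge 0-4 (w=7); MST = {0-4(w=7)}
step 2: add edge 0-3 (w=2); MST = {0-3(w=2) 0-4(w=7)}
step 3: add edge 2-3 (w=11); MST = {0-3(w=2) 0-4(w=7) 2-3(w=11)}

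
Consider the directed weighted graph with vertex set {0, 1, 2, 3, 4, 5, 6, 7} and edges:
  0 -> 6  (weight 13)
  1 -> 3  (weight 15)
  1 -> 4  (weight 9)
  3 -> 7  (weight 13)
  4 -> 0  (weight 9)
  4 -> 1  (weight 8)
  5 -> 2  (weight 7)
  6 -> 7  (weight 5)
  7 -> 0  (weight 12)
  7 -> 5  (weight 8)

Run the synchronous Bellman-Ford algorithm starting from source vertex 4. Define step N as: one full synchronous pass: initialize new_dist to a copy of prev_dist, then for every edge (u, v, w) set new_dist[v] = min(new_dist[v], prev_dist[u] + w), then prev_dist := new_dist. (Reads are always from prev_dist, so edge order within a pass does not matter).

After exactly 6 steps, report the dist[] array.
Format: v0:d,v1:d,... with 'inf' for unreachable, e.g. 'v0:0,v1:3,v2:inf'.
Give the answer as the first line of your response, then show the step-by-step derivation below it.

v0:9,v1:8,v2:42,v3:23,v4:0,v5:35,v6:22,v7:27

step 1: dist = v0:9,v1:8,v2:inf,v3:inf,v4:0,v5:inf,v6:inf,v7:inf
step 2: dist = v0:9,v1:8,v2:inf,v3:23,v4:0,v5:inf,v6:22,v7:inf
step 3: dist = v0:9,v1:8,v2:inf,v3:23,v4:0,v5:inf,v6:22,v7:27
step 4: dist = v0:9,v1:8,v2:inf,v3:23,v4:0,v5:35,v6:22,v7:27
step 5: dist = v0:9,v1:8,v2:42,v3:23,v4:0,v5:35,v6:22,v7:27
step 6: dist = v0:9,v1:8,v2:42,v3:23,v4:0,v5:35,v6:22,v7:27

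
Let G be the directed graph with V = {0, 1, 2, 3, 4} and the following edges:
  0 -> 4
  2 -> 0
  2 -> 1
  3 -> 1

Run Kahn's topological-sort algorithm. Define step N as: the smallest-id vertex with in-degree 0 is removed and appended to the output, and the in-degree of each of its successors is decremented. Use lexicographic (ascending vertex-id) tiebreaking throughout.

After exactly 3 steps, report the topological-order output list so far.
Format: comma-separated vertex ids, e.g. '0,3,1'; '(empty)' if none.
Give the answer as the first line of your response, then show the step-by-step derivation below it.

2,0,3

step 1: output 2; order=[2]; indeg=(0,1,0,0,1)
step 2: output 0; order=[2,0]; indeg=(0,1,0,0,0)
step 3: output 3; order=[2,0,3]; indeg=(0,0,0,0,0)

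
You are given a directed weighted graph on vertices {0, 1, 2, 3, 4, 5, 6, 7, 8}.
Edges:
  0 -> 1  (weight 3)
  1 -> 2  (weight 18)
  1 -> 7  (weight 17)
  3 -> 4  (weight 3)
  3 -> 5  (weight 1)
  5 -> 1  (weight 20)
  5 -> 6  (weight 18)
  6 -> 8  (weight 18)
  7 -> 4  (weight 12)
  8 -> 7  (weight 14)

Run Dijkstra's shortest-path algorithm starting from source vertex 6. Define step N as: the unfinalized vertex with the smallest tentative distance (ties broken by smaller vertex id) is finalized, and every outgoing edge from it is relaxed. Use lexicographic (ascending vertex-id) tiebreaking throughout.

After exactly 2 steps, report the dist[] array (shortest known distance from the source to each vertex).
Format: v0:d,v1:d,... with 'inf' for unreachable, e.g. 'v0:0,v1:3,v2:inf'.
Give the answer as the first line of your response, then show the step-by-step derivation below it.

v0:inf,v1:inf,v2:inf,v3:inf,v4:inf,v5:inf,v6:0,v7:32,v8:18

step 1: dist = v0:inf,v1:inf,v2:inf,v3:inf,v4:inf,v5:inf,v6:0,v7:inf,v8:18
step 2: dist = v0:inf,v1:inf,v2:inf,v3:inf,v4:inf,v5:inf,v6:0,v7:32,v8:18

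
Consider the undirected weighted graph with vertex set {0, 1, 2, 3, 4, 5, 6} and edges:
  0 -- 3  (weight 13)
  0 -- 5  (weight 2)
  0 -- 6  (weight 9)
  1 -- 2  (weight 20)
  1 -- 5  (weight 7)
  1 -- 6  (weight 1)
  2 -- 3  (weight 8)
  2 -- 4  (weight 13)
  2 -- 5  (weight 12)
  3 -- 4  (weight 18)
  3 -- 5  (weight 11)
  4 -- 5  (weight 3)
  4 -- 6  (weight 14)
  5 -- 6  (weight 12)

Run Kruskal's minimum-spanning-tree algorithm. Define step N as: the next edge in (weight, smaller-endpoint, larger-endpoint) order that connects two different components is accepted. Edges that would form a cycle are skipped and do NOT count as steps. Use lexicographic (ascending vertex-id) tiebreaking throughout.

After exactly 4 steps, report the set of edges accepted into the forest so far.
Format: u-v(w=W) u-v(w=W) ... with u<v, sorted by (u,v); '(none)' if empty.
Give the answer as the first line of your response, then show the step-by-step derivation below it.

0-5(w=2) 1-5(w=7) 1-6(w=1) 4-5(w=3)

step 1: add edge 1-6 (w=1); MST = {1-6(w=1)}
step 2: add edge 0-5 (w=2); MST = {0-5(w=2) 1-6(w=1)}
step 3: add edge 4-5 (w=3); MST = {0-5(w=2) 1-6(w=1) 4-5(w=3)}
step 4: add edge 1-5 (w=7); MST = {0-5(w=2) 1-5(w=7) 1-6(w=1) 4-5(w=3)}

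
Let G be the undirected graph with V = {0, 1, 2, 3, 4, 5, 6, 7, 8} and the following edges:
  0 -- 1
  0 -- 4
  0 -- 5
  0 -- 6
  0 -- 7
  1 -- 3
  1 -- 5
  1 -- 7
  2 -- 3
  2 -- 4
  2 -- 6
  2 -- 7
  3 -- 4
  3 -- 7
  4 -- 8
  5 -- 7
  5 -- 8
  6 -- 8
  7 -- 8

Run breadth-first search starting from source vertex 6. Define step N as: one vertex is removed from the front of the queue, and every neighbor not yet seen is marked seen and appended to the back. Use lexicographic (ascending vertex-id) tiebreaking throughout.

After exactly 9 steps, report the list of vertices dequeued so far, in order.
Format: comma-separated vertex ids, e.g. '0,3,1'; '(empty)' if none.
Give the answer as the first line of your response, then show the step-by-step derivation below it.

6,0,2,8,1,4,5,7,3

step 1: dequeue 6; queue=[0,2,8]; order=6
step 2: dequeue 0; queue=[2,8,1,4,5,7]; order=6,0
step 3: dequeue 2; queue=[8,1,4,5,7,3]; order=6,0,2
step 4: dequeue 8; queue=[1,4,5,7,3]; order=6,0,2,8
step 5: dequeue 1; queue=[4,5,7,3]; order=6,0,2,8,1
step 6: dequeue 4; queue=[5,7,3]; order=6,0,2,8,1,4
step 7: dequeue 5; queue=[7,3]; order=6,0,2,8,1,4,5
step 8: dequeue 7; queue=[3]; order=6,0,2,8,1,4,5,7
step 9: dequeue 3; queue=[(empty)]; order=6,0,2,8,1,4,5,7,3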